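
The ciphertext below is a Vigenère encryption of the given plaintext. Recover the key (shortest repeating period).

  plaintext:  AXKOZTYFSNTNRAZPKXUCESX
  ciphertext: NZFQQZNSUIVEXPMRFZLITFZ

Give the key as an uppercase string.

  i= 0: N-A = 13 → N
  i= 1: Z-X =  2 → C
  i= 2: F-K = 21 → V
  i= 3: Q-O =  2 → C
  i= 4: Q-Z = 17 → R
  i= 5: Z-T =  6 → G
  i= 6: N-Y = 15 → P
  i= 7: S-F = 13 → N
  i= 8: U-S =  2 → C
  i= 9: I-N = 21 → V
  i=10: V-T =  2 → C
  i=11: E-N = 17 → R
  i=12: X-R =  6 → G
  i=13: P-A = 15 → P
  i=14: M-Z = 13 → N
  i=15: R-P =  2 → C
  i=16: F-K = 21 → V
  i=17: Z-X =  2 → C
  i=18: L-U = 17 → R
  i=19: I-C =  6 → G
  i=20: T-E = 15 → P
  i=21: F-S = 13 → N
  i=22: Z-X =  2 → C
  shifts repeat with period 7: NCVCRGP

NCVCRGP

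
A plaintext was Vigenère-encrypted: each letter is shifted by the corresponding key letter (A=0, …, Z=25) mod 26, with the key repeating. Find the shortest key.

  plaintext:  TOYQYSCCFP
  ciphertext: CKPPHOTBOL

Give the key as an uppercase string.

  i= 0: C-T =  9 → J
  i= 1: K-O = 22 → W
  i= 2: P-Y = 17 → R
  i= 3: P-Q = 25 → Z
  i= 4: H-Y =  9 → J
  i= 5: O-S = 22 → W
  i= 6: T-C = 17 → R
  i= 7: B-C = 25 → Z
  i= 8: O-F =  9 → J
  i= 9: L-P = 22 → W
  shifts repeat with period 4: JWRZ

JWRZ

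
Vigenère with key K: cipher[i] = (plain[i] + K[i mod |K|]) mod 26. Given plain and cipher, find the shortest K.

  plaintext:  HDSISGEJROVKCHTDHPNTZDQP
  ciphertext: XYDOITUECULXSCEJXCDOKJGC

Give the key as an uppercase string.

QVLGQN

  i= 0: X-H = 16 → Q
  i= 1: Y-D = 21 → V
  i= 2: D-S = 11 → L
  i= 3: O-I =  6 → G
  i= 4: I-S = 16 → Q
  i= 5: T-G = 13 → N
  i= 6: U-E = 16 → Q
  i= 7: E-J = 21 → V
  i= 8: C-R = 11 → L
  i= 9: U-O =  6 → G
  i=10: L-V = 16 → Q
  i=11: X-K = 13 → N
  i=12: S-C = 16 → Q
  i=13: C-H = 21 → V
  i=14: E-T = 11 → L
  i=15: J-D =  6 → G
  i=16: X-H = 16 → Q
  i=17: C-P = 13 → N
  i=18: D-N = 16 → Q
  i=19: O-T = 21 → V
  i=20: K-Z = 11 → L
  i=21: J-D =  6 → G
  i=22: G-Q = 16 → Q
  i=23: C-P = 13 → N
  shifts repeat with period 6: QVLGQN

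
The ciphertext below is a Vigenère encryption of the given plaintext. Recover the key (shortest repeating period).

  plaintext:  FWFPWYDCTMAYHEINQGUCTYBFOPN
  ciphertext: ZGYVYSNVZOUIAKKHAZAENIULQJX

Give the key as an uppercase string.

  i= 0: Z-F = 20 → U
  i= 1: G-W = 10 → K
  i= 2: Y-F = 19 → T
  i= 3: V-P =  6 → G
  i= 4: Y-W =  2 → C
  i= 5: S-Y = 20 → U
  i= 6: N-D = 10 → K
  i= 7: V-C = 19 → T
  i= 8: Z-T =  6 → G
  i= 9: O-M =  2 → C
  i=10: U-A = 20 → U
  i=11: I-Y = 10 → K
  i=12: A-H = 19 → T
  i=13: K-E =  6 → G
  i=14: K-I =  2 → C
  i=15: H-N = 20 → U
  i=16: A-Q = 10 → K
  i=17: Z-G = 19 → T
  i=18: A-U =  6 → G
  i=19: E-C =  2 → C
  i=20: N-T = 20 → U
  i=21: I-Y = 10 → K
  i=22: U-B = 19 → T
  i=23: L-F =  6 → G
  i=24: Q-O =  2 → C
  i=25: J-P = 20 → U
  i=26: X-N = 10 → K
  shifts repeat with period 5: UKTGC

UKTGC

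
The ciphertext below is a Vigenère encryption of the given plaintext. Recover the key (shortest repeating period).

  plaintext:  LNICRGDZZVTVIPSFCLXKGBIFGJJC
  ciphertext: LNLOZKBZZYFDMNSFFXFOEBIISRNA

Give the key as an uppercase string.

  i= 0: L-L =  0 → A
  i= 1: N-N =  0 → A
  i= 2: L-I =  3 → D
  i= 3: O-C = 12 → M
  i= 4: Z-R =  8 → I
  i= 5: K-G =  4 → E
  i= 6: B-D = 24 → Y
  i= 7: Z-Z =  0 → A
  i= 8: Z-Z =  0 → A
  i= 9: Y-V =  3 → D
  i=10: F-T = 12 → M
  i=11: D-V =  8 → I
  i=12: M-I =  4 → E
  i=13: N-P = 24 → Y
  i=14: S-S =  0 → A
  i=15: F-F =  0 → A
  i=16: F-C =  3 → D
  i=17: X-L = 12 → M
  i=18: F-X =  8 → I
  i=19: O-K =  4 → E
  i=20: E-G = 24 → Y
  i=21: B-B =  0 → A
  i=22: I-I =  0 → A
  i=23: I-F =  3 → D
  i=24: S-G = 12 → M
  i=25: R-J =  8 → I
  i=26: N-J =  4 → E
  i=27: A-C = 24 → Y
  shifts repeat with period 7: AADMIEY

AADMIEY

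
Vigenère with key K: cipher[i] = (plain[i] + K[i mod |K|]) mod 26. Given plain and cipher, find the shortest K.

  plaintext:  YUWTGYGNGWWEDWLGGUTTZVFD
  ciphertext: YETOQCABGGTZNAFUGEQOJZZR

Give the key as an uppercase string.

  i= 0: Y-Y =  0 → A
  i= 1: E-U = 10 → K
  i= 2: T-W = 23 → X
  i= 3: O-T = 21 → V
  i= 4: Q-G = 10 → K
  i= 5: C-Y =  4 → E
  i= 6: A-G = 20 → U
  i= 7: B-N = 14 → O
  i= 8: G-G =  0 → A
  i= 9: G-W = 10 → K
  i=10: T-W = 23 → X
  i=11: Z-E = 21 → V
  i=12: N-D = 10 → K
  i=13: A-W =  4 → E
  i=14: F-L = 20 → U
  i=15: U-G = 14 → O
  i=16: G-G =  0 → A
  i=17: E-U = 10 → K
  i=18: Q-T = 23 → X
  i=19: O-T = 21 → V
  i=20: J-Z = 10 → K
  i=21: Z-V =  4 → E
  i=22: Z-F = 20 → U
  i=23: R-D = 14 → O
  shifts repeat with period 8: AKXVKEUO

AKXVKEUO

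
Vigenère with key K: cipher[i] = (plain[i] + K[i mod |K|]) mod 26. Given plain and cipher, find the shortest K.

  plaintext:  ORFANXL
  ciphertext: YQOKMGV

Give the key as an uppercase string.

KZJ

  i= 0: Y-O = 10 → K
  i= 1: Q-R = 25 → Z
  i= 2: O-F =  9 → J
  i= 3: K-A = 10 → K
  i= 4: M-N = 25 → Z
  i= 5: G-X =  9 → J
  i= 6: V-L = 10 → K
  shifts repeat with period 3: KZJ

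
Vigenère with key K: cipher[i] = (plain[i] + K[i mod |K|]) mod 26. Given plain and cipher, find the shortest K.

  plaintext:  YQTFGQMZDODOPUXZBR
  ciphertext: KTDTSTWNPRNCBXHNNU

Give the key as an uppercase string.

MDKO

  i= 0: K-Y = 12 → M
  i= 1: T-Q =  3 → D
  i= 2: D-T = 10 → K
  i= 3: T-F = 14 → O
  i= 4: S-G = 12 → M
  i= 5: T-Q =  3 → D
  i= 6: W-M = 10 → K
  i= 7: N-Z = 14 → O
  i= 8: P-D = 12 → M
  i= 9: R-O =  3 → D
  i=10: N-D = 10 → K
  i=11: C-O = 14 → O
  i=12: B-P = 12 → M
  i=13: X-U =  3 → D
  i=14: H-X = 10 → K
  i=15: N-Z = 14 → O
  i=16: N-B = 12 → M
  i=17: U-R =  3 → D
  shifts repeat with period 4: MDKO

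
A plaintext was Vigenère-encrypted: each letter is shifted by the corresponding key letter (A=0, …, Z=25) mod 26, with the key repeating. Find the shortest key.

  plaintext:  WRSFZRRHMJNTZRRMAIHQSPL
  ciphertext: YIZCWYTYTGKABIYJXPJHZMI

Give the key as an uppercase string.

CRHXXH

  i= 0: Y-W =  2 → C
  i= 1: I-R = 17 → R
  i= 2: Z-S =  7 → H
  i= 3: C-F = 23 → X
  i= 4: W-Z = 23 → X
  i= 5: Y-R =  7 → H
  i= 6: T-R =  2 → C
  i= 7: Y-H = 17 → R
  i= 8: T-M =  7 → H
  i= 9: G-J = 23 → X
  i=10: K-N = 23 → X
  i=11: A-T =  7 → H
  i=12: B-Z =  2 → C
  i=13: I-R = 17 → R
  i=14: Y-R =  7 → H
  i=15: J-M = 23 → X
  i=16: X-A = 23 → X
  i=17: P-I =  7 → H
  i=18: J-H =  2 → C
  i=19: H-Q = 17 → R
  i=20: Z-S =  7 → H
  i=21: M-P = 23 → X
  i=22: I-L = 23 → X
  shifts repeat with period 6: CRHXXH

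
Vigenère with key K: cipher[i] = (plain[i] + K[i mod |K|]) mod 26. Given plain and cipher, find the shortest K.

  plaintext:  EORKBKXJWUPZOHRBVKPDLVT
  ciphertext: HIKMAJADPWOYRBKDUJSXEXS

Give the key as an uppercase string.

DUTCZZ

  i= 0: H-E =  3 → D
  i= 1: I-O = 20 → U
  i= 2: K-R = 19 → T
  i= 3: M-K =  2 → C
  i= 4: A-B = 25 → Z
  i= 5: J-K = 25 → Z
  i= 6: A-X =  3 → D
  i= 7: D-J = 20 → U
  i= 8: P-W = 19 → T
  i= 9: W-U =  2 → C
  i=10: O-P = 25 → Z
  i=11: Y-Z = 25 → Z
  i=12: R-O =  3 → D
  i=13: B-H = 20 → U
  i=14: K-R = 19 → T
  i=15: D-B =  2 → C
  i=16: U-V = 25 → Z
  i=17: J-K = 25 → Z
  i=18: S-P =  3 → D
  i=19: X-D = 20 → U
  i=20: E-L = 19 → T
  i=21: X-V =  2 → C
  i=22: S-T = 25 → Z
  shifts repeat with period 6: DUTCZZ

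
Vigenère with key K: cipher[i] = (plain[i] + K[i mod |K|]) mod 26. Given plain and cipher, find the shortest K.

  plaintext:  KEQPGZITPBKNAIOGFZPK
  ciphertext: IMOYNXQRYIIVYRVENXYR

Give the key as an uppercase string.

  i= 0: I-K = 24 → Y
  i= 1: M-E =  8 → I
  i= 2: O-Q = 24 → Y
  i= 3: Y-P =  9 → J
  i= 4: N-G =  7 → H
  i= 5: X-Z = 24 → Y
  i= 6: Q-I =  8 → I
  i= 7: R-T = 24 → Y
  i= 8: Y-P =  9 → J
  i= 9: I-B =  7 → H
  i=10: I-K = 24 → Y
  i=11: V-N =  8 → I
  i=12: Y-A = 24 → Y
  i=13: R-I =  9 → J
  i=14: V-O =  7 → H
  i=15: E-G = 24 → Y
  i=16: N-F =  8 → I
  i=17: X-Z = 24 → Y
  i=18: Y-P =  9 → J
  i=19: R-K =  7 → H
  shifts repeat with period 5: YIYJH

YIYJH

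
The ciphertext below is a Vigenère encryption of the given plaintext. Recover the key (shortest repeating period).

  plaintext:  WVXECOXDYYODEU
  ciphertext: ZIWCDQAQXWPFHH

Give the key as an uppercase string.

DNZYBC

  i= 0: Z-W =  3 → D
  i= 1: I-V = 13 → N
  i= 2: W-X = 25 → Z
  i= 3: C-E = 24 → Y
  i= 4: D-C =  1 → B
  i= 5: Q-O =  2 → C
  i= 6: A-X =  3 → D
  i= 7: Q-D = 13 → N
  i= 8: X-Y = 25 → Z
  i= 9: W-Y = 24 → Y
  i=10: P-O =  1 → B
  i=11: F-D =  2 → C
  i=12: H-E =  3 → D
  i=13: H-U = 13 → N
  shifts repeat with period 6: DNZYBC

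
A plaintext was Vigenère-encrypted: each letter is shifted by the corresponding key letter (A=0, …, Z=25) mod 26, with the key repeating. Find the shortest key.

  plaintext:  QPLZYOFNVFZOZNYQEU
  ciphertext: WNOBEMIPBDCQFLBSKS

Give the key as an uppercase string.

GYDC

  i= 0: W-Q =  6 → G
  i= 1: N-P = 24 → Y
  i= 2: O-L =  3 → D
  i= 3: B-Z =  2 → C
  i= 4: E-Y =  6 → G
  i= 5: M-O = 24 → Y
  i= 6: I-F =  3 → D
  i= 7: P-N =  2 → C
  i= 8: B-V =  6 → G
  i= 9: D-F = 24 → Y
  i=10: C-Z =  3 → D
  i=11: Q-O =  2 → C
  i=12: F-Z =  6 → G
  i=13: L-N = 24 → Y
  i=14: B-Y =  3 → D
  i=15: S-Q =  2 → C
  i=16: K-E =  6 → G
  i=17: S-U = 24 → Y
  shifts repeat with period 4: GYDC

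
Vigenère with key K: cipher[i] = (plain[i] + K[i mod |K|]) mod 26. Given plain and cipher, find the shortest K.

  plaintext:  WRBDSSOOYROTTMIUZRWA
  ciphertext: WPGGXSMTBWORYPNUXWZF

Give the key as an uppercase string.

  i= 0: W-W =  0 → A
  i= 1: P-R = 24 → Y
  i= 2: G-B =  5 → F
  i= 3: G-D =  3 → D
  i= 4: X-S =  5 → F
  i= 5: S-S =  0 → A
  i= 6: M-O = 24 → Y
  i= 7: T-O =  5 → F
  i= 8: B-Y =  3 → D
  i= 9: W-R =  5 → F
  i=10: O-O =  0 → A
  i=11: R-T = 24 → Y
  i=12: Y-T =  5 → F
  i=13: P-M =  3 → D
  i=14: N-I =  5 → F
  i=15: U-U =  0 → A
  i=16: X-Z = 24 → Y
  i=17: W-R =  5 → F
  i=18: Z-W =  3 → D
  i=19: F-A =  5 → F
  shifts repeat with period 5: AYFDF

AYFDF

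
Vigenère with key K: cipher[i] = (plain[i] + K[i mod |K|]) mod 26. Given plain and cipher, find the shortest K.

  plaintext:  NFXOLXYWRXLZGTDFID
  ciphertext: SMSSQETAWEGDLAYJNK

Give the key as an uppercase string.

  i= 0: S-N =  5 → F
  i= 1: M-F =  7 → H
  i= 2: S-X = 21 → V
  i= 3: S-O =  4 → E
  i= 4: Q-L =  5 → F
  i= 5: E-X =  7 → H
  i= 6: T-Y = 21 → V
  i= 7: A-W =  4 → E
  i= 8: W-R =  5 → F
  i= 9: E-X =  7 → H
  i=10: G-L = 21 → V
  i=11: D-Z =  4 → E
  i=12: L-G =  5 → F
  i=13: A-T =  7 → H
  i=14: Y-D = 21 → V
  i=15: J-F =  4 → E
  i=16: N-I =  5 → F
  i=17: K-D =  7 → H
  shifts repeat with period 4: FHVE

FHVE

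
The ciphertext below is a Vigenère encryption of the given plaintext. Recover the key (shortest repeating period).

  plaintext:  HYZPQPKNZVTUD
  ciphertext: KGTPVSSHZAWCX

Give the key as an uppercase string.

  i= 0: K-H =  3 → D
  i= 1: G-Y =  8 → I
  i= 2: T-Z = 20 → U
  i= 3: P-P =  0 → A
  i= 4: V-Q =  5 → F
  i= 5: S-P =  3 → D
  i= 6: S-K =  8 → I
  i= 7: H-N = 20 → U
  i= 8: Z-Z =  0 → A
  i= 9: A-V =  5 → F
  i=10: W-T =  3 → D
  i=11: C-U =  8 → I
  i=12: X-D = 20 → U
  shifts repeat with period 5: DIUAF

DIUAF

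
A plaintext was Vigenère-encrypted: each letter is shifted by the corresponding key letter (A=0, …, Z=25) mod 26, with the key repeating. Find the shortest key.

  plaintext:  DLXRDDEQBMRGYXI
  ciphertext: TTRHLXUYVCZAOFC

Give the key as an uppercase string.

QIU

  i= 0: T-D = 16 → Q
  i= 1: T-L =  8 → I
  i= 2: R-X = 20 → U
  i= 3: H-R = 16 → Q
  i= 4: L-D =  8 → I
  i= 5: X-D = 20 → U
  i= 6: U-E = 16 → Q
  i= 7: Y-Q =  8 → I
  i= 8: V-B = 20 → U
  i= 9: C-M = 16 → Q
  i=10: Z-R =  8 → I
  i=11: A-G = 20 → U
  i=12: O-Y = 16 → Q
  i=13: F-X =  8 → I
  i=14: C-I = 20 → U
  shifts repeat with period 3: QIU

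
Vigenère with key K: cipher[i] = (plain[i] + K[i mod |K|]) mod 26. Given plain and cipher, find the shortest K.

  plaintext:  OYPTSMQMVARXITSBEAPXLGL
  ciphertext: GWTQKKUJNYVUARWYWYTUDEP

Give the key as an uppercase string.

SYEX

  i= 0: G-O = 18 → S
  i= 1: W-Y = 24 → Y
  i= 2: T-P =  4 → E
  i= 3: Q-T = 23 → X
  i= 4: K-S = 18 → S
  i= 5: K-M = 24 → Y
  i= 6: U-Q =  4 → E
  i= 7: J-M = 23 → X
  i= 8: N-V = 18 → S
  i= 9: Y-A = 24 → Y
  i=10: V-R =  4 → E
  i=11: U-X = 23 → X
  i=12: A-I = 18 → S
  i=13: R-T = 24 → Y
  i=14: W-S =  4 → E
  i=15: Y-B = 23 → X
  i=16: W-E = 18 → S
  i=17: Y-A = 24 → Y
  i=18: T-P =  4 → E
  i=19: U-X = 23 → X
  i=20: D-L = 18 → S
  i=21: E-G = 24 → Y
  i=22: P-L =  4 → E
  shifts repeat with period 4: SYEX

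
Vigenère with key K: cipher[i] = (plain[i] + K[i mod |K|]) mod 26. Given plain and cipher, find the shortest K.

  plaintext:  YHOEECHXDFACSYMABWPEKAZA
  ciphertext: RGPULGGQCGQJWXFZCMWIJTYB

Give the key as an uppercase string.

TZBQHEZ

  i= 0: R-Y = 19 → T
  i= 1: G-H = 25 → Z
  i= 2: P-O =  1 → B
  i= 3: U-E = 16 → Q
  i= 4: L-E =  7 → H
  i= 5: G-C =  4 → E
  i= 6: G-H = 25 → Z
  i= 7: Q-X = 19 → T
  i= 8: C-D = 25 → Z
  i= 9: G-F =  1 → B
  i=10: Q-A = 16 → Q
  i=11: J-C =  7 → H
  i=12: W-S =  4 → E
  i=13: X-Y = 25 → Z
  i=14: F-M = 19 → T
  i=15: Z-A = 25 → Z
  i=16: C-B =  1 → B
  i=17: M-W = 16 → Q
  i=18: W-P =  7 → H
  i=19: I-E =  4 → E
  i=20: J-K = 25 → Z
  i=21: T-A = 19 → T
  i=22: Y-Z = 25 → Z
  i=23: B-A =  1 → B
  shifts repeat with period 7: TZBQHEZ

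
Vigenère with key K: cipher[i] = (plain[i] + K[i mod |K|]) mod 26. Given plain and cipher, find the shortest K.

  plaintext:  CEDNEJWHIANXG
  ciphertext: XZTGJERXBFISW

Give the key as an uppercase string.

  i= 0: X-C = 21 → V
  i= 1: Z-E = 21 → V
  i= 2: T-D = 16 → Q
  i= 3: G-N = 19 → T
  i= 4: J-E =  5 → F
  i= 5: E-J = 21 → V
  i= 6: R-W = 21 → V
  i= 7: X-H = 16 → Q
  i= 8: B-I = 19 → T
  i= 9: F-A =  5 → F
  i=10: I-N = 21 → V
  i=11: S-X = 21 → V
  i=12: W-G = 16 → Q
  shifts repeat with period 5: VVQTF

VVQTF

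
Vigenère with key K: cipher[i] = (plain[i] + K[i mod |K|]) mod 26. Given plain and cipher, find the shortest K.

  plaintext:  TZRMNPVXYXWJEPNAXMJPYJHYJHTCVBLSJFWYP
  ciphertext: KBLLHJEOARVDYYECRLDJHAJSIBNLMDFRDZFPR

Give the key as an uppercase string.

  i= 0: K-T = 17 → R
  i= 1: B-Z =  2 → C
  i= 2: L-R = 20 → U
  i= 3: L-M = 25 → Z
  i= 4: H-N = 20 → U
  i= 5: J-P = 20 → U
  i= 6: E-V =  9 → J
  i= 7: O-X = 17 → R
  i= 8: A-Y =  2 → C
  i= 9: R-X = 20 → U
  i=10: V-W = 25 → Z
  i=11: D-J = 20 → U
  i=12: Y-E = 20 → U
  i=13: Y-P =  9 → J
  i=14: E-N = 17 → R
  i=15: C-A =  2 → C
  i=16: R-X = 20 → U
  i=17: L-M = 25 → Z
  i=18: D-J = 20 → U
  i=19: J-P = 20 → U
  i=20: H-Y =  9 → J
  i=21: A-J = 17 → R
  i=22: J-H =  2 → C
  i=23: S-Y = 20 → U
  i=24: I-J = 25 → Z
  i=25: B-H = 20 → U
  i=26: N-T = 20 → U
  i=27: L-C =  9 → J
  i=28: M-V = 17 → R
  i=29: D-B =  2 → C
  i=30: F-L = 20 → U
  i=31: R-S = 25 → Z
  i=32: D-J = 20 → U
  i=33: Z-F = 20 → U
  i=34: F-W =  9 → J
  i=35: P-Y = 17 → R
  i=36: R-P =  2 → C
  shifts repeat with period 7: RCUZUUJ

RCUZUUJ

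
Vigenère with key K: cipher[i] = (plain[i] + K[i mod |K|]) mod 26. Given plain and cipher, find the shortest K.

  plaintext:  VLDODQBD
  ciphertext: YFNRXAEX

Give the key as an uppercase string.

  i= 0: Y-V =  3 → D
  i= 1: F-L = 20 → U
  i= 2: N-D = 10 → K
  i= 3: R-O =  3 → D
  i= 4: X-D = 20 → U
  i= 5: A-Q = 10 → K
  i= 6: E-B =  3 → D
  i= 7: X-D = 20 → U
  shifts repeat with period 3: DUK

DUK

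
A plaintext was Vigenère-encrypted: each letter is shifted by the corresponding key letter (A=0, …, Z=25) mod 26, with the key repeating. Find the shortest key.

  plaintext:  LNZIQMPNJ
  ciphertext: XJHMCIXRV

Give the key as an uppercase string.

MWIE

  i= 0: X-L = 12 → M
  i= 1: J-N = 22 → W
  i= 2: H-Z =  8 → I
  i= 3: M-I =  4 → E
  i= 4: C-Q = 12 → M
  i= 5: I-M = 22 → W
  i= 6: X-P =  8 → I
  i= 7: R-N =  4 → E
  i= 8: V-J = 12 → M
  shifts repeat with period 4: MWIE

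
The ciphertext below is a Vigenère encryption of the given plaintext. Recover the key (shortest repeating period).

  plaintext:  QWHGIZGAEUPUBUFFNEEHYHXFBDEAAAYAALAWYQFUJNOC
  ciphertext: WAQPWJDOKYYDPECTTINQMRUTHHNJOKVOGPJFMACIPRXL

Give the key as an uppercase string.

  i= 0: W-Q =  6 → G
  i= 1: A-W =  4 → E
  i= 2: Q-H =  9 → J
  i= 3: P-G =  9 → J
  i= 4: W-I = 14 → O
  i= 5: J-Z = 10 → K
  i= 6: D-G = 23 → X
  i= 7: O-A = 14 → O
  i= 8: K-E =  6 → G
  i= 9: Y-U =  4 → E
  i=10: Y-P =  9 → J
  i=11: D-U =  9 → J
  i=12: P-B = 14 → O
  i=13: E-U = 10 → K
  i=14: C-F = 23 → X
  i=15: T-F = 14 → O
  i=16: T-N =  6 → G
  i=17: I-E =  4 → E
  i=18: N-E =  9 → J
  i=19: Q-H =  9 → J
  i=20: M-Y = 14 → O
  i=21: R-H = 10 → K
  i=22: U-X = 23 → X
  i=23: T-F = 14 → O
  i=24: H-B =  6 → G
  i=25: H-D =  4 → E
  i=26: N-E =  9 → J
  i=27: J-A =  9 → J
  i=28: O-A = 14 → O
  i=29: K-A = 10 → K
  i=30: V-Y = 23 → X
  i=31: O-A = 14 → O
  i=32: G-A =  6 → G
  i=33: P-L =  4 → E
  i=34: J-A =  9 → J
  i=35: F-W =  9 → J
  i=36: M-Y = 14 → O
  i=37: A-Q = 10 → K
  i=38: C-F = 23 → X
  i=39: I-U = 14 → O
  i=40: P-J =  6 → G
  i=41: R-N =  4 → E
  i=42: X-O =  9 → J
  i=43: L-C =  9 → J
  shifts repeat with period 8: GEJJOKXO

GEJJOKXO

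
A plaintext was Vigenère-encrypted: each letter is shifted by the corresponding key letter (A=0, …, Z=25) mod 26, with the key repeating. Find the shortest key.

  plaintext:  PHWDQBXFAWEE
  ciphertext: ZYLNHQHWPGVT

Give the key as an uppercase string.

KRP

  i= 0: Z-P = 10 → K
  i= 1: Y-H = 17 → R
  i= 2: L-W = 15 → P
  i= 3: N-D = 10 → K
  i= 4: H-Q = 17 → R
  i= 5: Q-B = 15 → P
  i= 6: H-X = 10 → K
  i= 7: W-F = 17 → R
  i= 8: P-A = 15 → P
  i= 9: G-W = 10 → K
  i=10: V-E = 17 → R
  i=11: T-E = 15 → P
  shifts repeat with period 3: KRP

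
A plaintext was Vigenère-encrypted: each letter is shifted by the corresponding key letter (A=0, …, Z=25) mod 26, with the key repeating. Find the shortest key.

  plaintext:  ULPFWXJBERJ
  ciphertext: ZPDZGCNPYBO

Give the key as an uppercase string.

FEOUK

  i= 0: Z-U =  5 → F
  i= 1: P-L =  4 → E
  i= 2: D-P = 14 → O
  i= 3: Z-F = 20 → U
  i= 4: G-W = 10 → K
  i= 5: C-X =  5 → F
  i= 6: N-J =  4 → E
  i= 7: P-B = 14 → O
  i= 8: Y-E = 20 → U
  i= 9: B-R = 10 → K
  i=10: O-J =  5 → F
  shifts repeat with period 5: FEOUK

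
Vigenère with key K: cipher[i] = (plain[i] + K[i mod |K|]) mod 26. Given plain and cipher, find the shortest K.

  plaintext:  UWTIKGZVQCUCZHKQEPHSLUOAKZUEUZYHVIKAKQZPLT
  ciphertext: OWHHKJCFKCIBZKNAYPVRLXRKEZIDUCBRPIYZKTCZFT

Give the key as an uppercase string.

  i= 0: O-U = 20 → U
  i= 1: W-W =  0 → A
  i= 2: H-T = 14 → O
  i= 3: H-I = 25 → Z
  i= 4: K-K =  0 → A
  i= 5: J-G =  3 → D
  i= 6: C-Z =  3 → D
  i= 7: F-V = 10 → K
  i= 8: K-Q = 20 → U
  i= 9: C-C =  0 → A
  i=10: I-U = 14 → O
  i=11: B-C = 25 → Z
  i=12: Z-Z =  0 → A
  i=13: K-H =  3 → D
  i=14: N-K =  3 → D
  i=15: A-Q = 10 → K
  i=16: Y-E = 20 → U
  i=17: P-P =  0 → A
  i=18: V-H = 14 → O
  i=19: R-S = 25 → Z
  i=20: L-L =  0 → A
  i=21: X-U =  3 → D
  i=22: R-O =  3 → D
  i=23: K-A = 10 → K
  i=24: E-K = 20 → U
  i=25: Z-Z =  0 → A
  i=26: I-U = 14 → O
  i=27: D-E = 25 → Z
  i=28: U-U =  0 → A
  i=29: C-Z =  3 → D
  i=30: B-Y =  3 → D
  i=31: R-H = 10 → K
  i=32: P-V = 20 → U
  i=33: I-I =  0 → A
  i=34: Y-K = 14 → O
  i=35: Z-A = 25 → Z
  i=36: K-K =  0 → A
  i=37: T-Q =  3 → D
  i=38: C-Z =  3 → D
  i=39: Z-P = 10 → K
  i=40: F-L = 20 → U
  i=41: T-T =  0 → A
  shifts repeat with period 8: UAOZADDK

UAOZADDK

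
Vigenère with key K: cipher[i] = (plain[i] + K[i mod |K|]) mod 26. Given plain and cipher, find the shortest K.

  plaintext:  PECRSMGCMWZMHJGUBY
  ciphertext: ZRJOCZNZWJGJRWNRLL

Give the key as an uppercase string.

KNHX

  i= 0: Z-P = 10 → K
  i= 1: R-E = 13 → N
  i= 2: J-C =  7 → H
  i= 3: O-R = 23 → X
  i= 4: C-S = 10 → K
  i= 5: Z-M = 13 → N
  i= 6: N-G =  7 → H
  i= 7: Z-C = 23 → X
  i= 8: W-M = 10 → K
  i= 9: J-W = 13 → N
  i=10: G-Z =  7 → H
  i=11: J-M = 23 → X
  i=12: R-H = 10 → K
  i=13: W-J = 13 → N
  i=14: N-G =  7 → H
  i=15: R-U = 23 → X
  i=16: L-B = 10 → K
  i=17: L-Y = 13 → N
  shifts repeat with period 4: KNHX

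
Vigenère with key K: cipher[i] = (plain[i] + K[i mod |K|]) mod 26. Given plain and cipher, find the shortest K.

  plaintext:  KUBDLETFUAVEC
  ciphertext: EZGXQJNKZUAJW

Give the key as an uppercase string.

UFF

  i= 0: E-K = 20 → U
  i= 1: Z-U =  5 → F
  i= 2: G-B =  5 → F
  i= 3: X-D = 20 → U
  i= 4: Q-L =  5 → F
  i= 5: J-E =  5 → F
  i= 6: N-T = 20 → U
  i= 7: K-F =  5 → F
  i= 8: Z-U =  5 → F
  i= 9: U-A = 20 → U
  i=10: A-V =  5 → F
  i=11: J-E =  5 → F
  i=12: W-C = 20 → U
  shifts repeat with period 3: UFF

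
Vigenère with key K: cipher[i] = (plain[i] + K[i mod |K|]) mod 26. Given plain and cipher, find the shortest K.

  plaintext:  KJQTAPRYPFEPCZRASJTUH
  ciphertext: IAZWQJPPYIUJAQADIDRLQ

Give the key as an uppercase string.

YRJDQU

  i= 0: I-K = 24 → Y
  i= 1: A-J = 17 → R
  i= 2: Z-Q =  9 → J
  i= 3: W-T =  3 → D
  i= 4: Q-A = 16 → Q
  i= 5: J-P = 20 → U
  i= 6: P-R = 24 → Y
  i= 7: P-Y = 17 → R
  i= 8: Y-P =  9 → J
  i= 9: I-F =  3 → D
  i=10: U-E = 16 → Q
  i=11: J-P = 20 → U
  i=12: A-C = 24 → Y
  i=13: Q-Z = 17 → R
  i=14: A-R =  9 → J
  i=15: D-A =  3 → D
  i=16: I-S = 16 → Q
  i=17: D-J = 20 → U
  i=18: R-T = 24 → Y
  i=19: L-U = 17 → R
  i=20: Q-H =  9 → J
  shifts repeat with period 6: YRJDQU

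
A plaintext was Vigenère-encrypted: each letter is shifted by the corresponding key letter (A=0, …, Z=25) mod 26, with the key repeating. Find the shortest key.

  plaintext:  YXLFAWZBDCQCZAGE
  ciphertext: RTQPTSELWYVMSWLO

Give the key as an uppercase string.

TWFK

  i= 0: R-Y = 19 → T
  i= 1: T-X = 22 → W
  i= 2: Q-L =  5 → F
  i= 3: P-F = 10 → K
  i= 4: T-A = 19 → T
  i= 5: S-W = 22 → W
  i= 6: E-Z =  5 → F
  i= 7: L-B = 10 → K
  i= 8: W-D = 19 → T
  i= 9: Y-C = 22 → W
  i=10: V-Q =  5 → F
  i=11: M-C = 10 → K
  i=12: S-Z = 19 → T
  i=13: W-A = 22 → W
  i=14: L-G =  5 → F
  i=15: O-E = 10 → K
  shifts repeat with period 4: TWFK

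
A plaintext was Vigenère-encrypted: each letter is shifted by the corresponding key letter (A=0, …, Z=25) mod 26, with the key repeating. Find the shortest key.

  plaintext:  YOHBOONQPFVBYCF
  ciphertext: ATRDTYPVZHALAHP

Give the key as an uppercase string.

CFK

  i= 0: A-Y =  2 → C
  i= 1: T-O =  5 → F
  i= 2: R-H = 10 → K
  i= 3: D-B =  2 → C
  i= 4: T-O =  5 → F
  i= 5: Y-O = 10 → K
  i= 6: P-N =  2 → C
  i= 7: V-Q =  5 → F
  i= 8: Z-P = 10 → K
  i= 9: H-F =  2 → C
  i=10: A-V =  5 → F
  i=11: L-B = 10 → K
  i=12: A-Y =  2 → C
  i=13: H-C =  5 → F
  i=14: P-F = 10 → K
  shifts repeat with period 3: CFK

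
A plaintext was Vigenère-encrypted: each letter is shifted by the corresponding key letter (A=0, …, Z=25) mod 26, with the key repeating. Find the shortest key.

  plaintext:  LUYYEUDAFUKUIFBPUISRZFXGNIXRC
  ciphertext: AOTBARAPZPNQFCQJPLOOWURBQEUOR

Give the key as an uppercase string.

PUVDWXX

  i= 0: A-L = 15 → P
  i= 1: O-U = 20 → U
  i= 2: T-Y = 21 → V
  i= 3: B-Y =  3 → D
  i= 4: A-E = 22 → W
  i= 5: R-U = 23 → X
  i= 6: A-D = 23 → X
  i= 7: P-A = 15 → P
  i= 8: Z-F = 20 → U
  i= 9: P-U = 21 → V
  i=10: N-K =  3 → D
  i=11: Q-U = 22 → W
  i=12: F-I = 23 → X
  i=13: C-F = 23 → X
  i=14: Q-B = 15 → P
  i=15: J-P = 20 → U
  i=16: P-U = 21 → V
  i=17: L-I =  3 → D
  i=18: O-S = 22 → W
  i=19: O-R = 23 → X
  i=20: W-Z = 23 → X
  i=21: U-F = 15 → P
  i=22: R-X = 20 → U
  i=23: B-G = 21 → V
  i=24: Q-N =  3 → D
  i=25: E-I = 22 → W
  i=26: U-X = 23 → X
  i=27: O-R = 23 → X
  i=28: R-C = 15 → P
  shifts repeat with period 7: PUVDWXX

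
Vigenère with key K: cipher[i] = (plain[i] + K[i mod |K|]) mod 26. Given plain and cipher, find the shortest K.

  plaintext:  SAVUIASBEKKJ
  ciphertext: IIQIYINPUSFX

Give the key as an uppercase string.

QIVO

  i= 0: I-S = 16 → Q
  i= 1: I-A =  8 → I
  i= 2: Q-V = 21 → V
  i= 3: I-U = 14 → O
  i= 4: Y-I = 16 → Q
  i= 5: I-A =  8 → I
  i= 6: N-S = 21 → V
  i= 7: P-B = 14 → O
  i= 8: U-E = 16 → Q
  i= 9: S-K =  8 → I
  i=10: F-K = 21 → V
  i=11: X-J = 14 → O
  shifts repeat with period 4: QIVO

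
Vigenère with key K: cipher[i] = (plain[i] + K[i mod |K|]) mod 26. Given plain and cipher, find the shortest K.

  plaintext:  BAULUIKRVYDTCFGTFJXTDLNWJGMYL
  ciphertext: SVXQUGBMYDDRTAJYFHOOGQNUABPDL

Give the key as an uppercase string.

RVDFAY

  i= 0: S-B = 17 → R
  i= 1: V-A = 21 → V
  i= 2: X-U =  3 → D
  i= 3: Q-L =  5 → F
  i= 4: U-U =  0 → A
  i= 5: G-I = 24 → Y
  i= 6: B-K = 17 → R
  i= 7: M-R = 21 → V
  i= 8: Y-V =  3 → D
  i= 9: D-Y =  5 → F
  i=10: D-D =  0 → A
  i=11: R-T = 24 → Y
  i=12: T-C = 17 → R
  i=13: A-F = 21 → V
  i=14: J-G =  3 → D
  i=15: Y-T =  5 → F
  i=16: F-F =  0 → A
  i=17: H-J = 24 → Y
  i=18: O-X = 17 → R
  i=19: O-T = 21 → V
  i=20: G-D =  3 → D
  i=21: Q-L =  5 → F
  i=22: N-N =  0 → A
  i=23: U-W = 24 → Y
  i=24: A-J = 17 → R
  i=25: B-G = 21 → V
  i=26: P-M =  3 → D
  i=27: D-Y =  5 → F
  i=28: L-L =  0 → A
  shifts repeat with period 6: RVDFAY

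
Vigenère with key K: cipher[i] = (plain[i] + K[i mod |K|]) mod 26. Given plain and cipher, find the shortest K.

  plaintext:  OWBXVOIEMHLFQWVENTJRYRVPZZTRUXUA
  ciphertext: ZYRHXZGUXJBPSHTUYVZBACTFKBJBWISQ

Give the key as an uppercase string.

  i= 0: Z-O = 11 → L
  i= 1: Y-W =  2 → C
  i= 2: R-B = 16 → Q
  i= 3: H-X = 10 → K
  i= 4: X-V =  2 → C
  i= 5: Z-O = 11 → L
  i= 6: G-I = 24 → Y
  i= 7: U-E = 16 → Q
  i= 8: X-M = 11 → L
  i= 9: J-H =  2 → C
  i=10: B-L = 16 → Q
  i=11: P-F = 10 → K
  i=12: S-Q =  2 → C
  i=13: H-W = 11 → L
  i=14: T-V = 24 → Y
  i=15: U-E = 16 → Q
  i=16: Y-N = 11 → L
  i=17: V-T =  2 → C
  i=18: Z-J = 16 → Q
  i=19: B-R = 10 → K
  i=20: A-Y =  2 → C
  i=21: C-R = 11 → L
  i=22: T-V = 24 → Y
  i=23: F-P = 16 → Q
  i=24: K-Z = 11 → L
  i=25: B-Z =  2 → C
  i=26: J-T = 16 → Q
  i=27: B-R = 10 → K
  i=28: W-U =  2 → C
  i=29: I-X = 11 → L
  i=30: S-U = 24 → Y
  i=31: Q-A = 16 → Q
  shifts repeat with period 8: LCQKCLYQ

LCQKCLYQ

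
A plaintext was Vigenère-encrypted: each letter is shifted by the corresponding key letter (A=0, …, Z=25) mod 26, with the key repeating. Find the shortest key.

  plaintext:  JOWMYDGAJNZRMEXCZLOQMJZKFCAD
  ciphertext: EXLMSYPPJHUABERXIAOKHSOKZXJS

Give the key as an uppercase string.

  i= 0: E-J = 21 → V
  i= 1: X-O =  9 → J
  i= 2: L-W = 15 → P
  i= 3: M-M =  0 → A
  i= 4: S-Y = 20 → U
  i= 5: Y-D = 21 → V
  i= 6: P-G =  9 → J
  i= 7: P-A = 15 → P
  i= 8: J-J =  0 → A
  i= 9: H-N = 20 → U
  i=10: U-Z = 21 → V
  i=11: A-R =  9 → J
  i=12: B-M = 15 → P
  i=13: E-E =  0 → A
  i=14: R-X = 20 → U
  i=15: X-C = 21 → V
  i=16: I-Z =  9 → J
  i=17: A-L = 15 → P
  i=18: O-O =  0 → A
  i=19: K-Q = 20 → U
  i=20: H-M = 21 → V
  i=21: S-J =  9 → J
  i=22: O-Z = 15 → P
  i=23: K-K =  0 → A
  i=24: Z-F = 20 → U
  i=25: X-C = 21 → V
  i=26: J-A =  9 → J
  i=27: S-D = 15 → P
  shifts repeat with period 5: VJPAU

VJPAU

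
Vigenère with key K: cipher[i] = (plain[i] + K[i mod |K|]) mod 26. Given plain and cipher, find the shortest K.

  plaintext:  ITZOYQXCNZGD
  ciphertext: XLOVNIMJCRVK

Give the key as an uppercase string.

PSPH

  i= 0: X-I = 15 → P
  i= 1: L-T = 18 → S
  i= 2: O-Z = 15 → P
  i= 3: V-O =  7 → H
  i= 4: N-Y = 15 → P
  i= 5: I-Q = 18 → S
  i= 6: M-X = 15 → P
  i= 7: J-C =  7 → H
  i= 8: C-N = 15 → P
  i= 9: R-Z = 18 → S
  i=10: V-G = 15 → P
  i=11: K-D =  7 → H
  shifts repeat with period 4: PSPH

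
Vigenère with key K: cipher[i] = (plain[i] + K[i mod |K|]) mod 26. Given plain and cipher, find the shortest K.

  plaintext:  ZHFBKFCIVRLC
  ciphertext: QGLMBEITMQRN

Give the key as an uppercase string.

  i= 0: Q-Z = 17 → R
  i= 1: G-H = 25 → Z
  i= 2: L-F =  6 → G
  i= 3: M-B = 11 → L
  i= 4: B-K = 17 → R
  i= 5: E-F = 25 → Z
  i= 6: I-C =  6 → G
  i= 7: T-I = 11 → L
  i= 8: M-V = 17 → R
  i= 9: Q-R = 25 → Z
  i=10: R-L =  6 → G
  i=11: N-C = 11 → L
  shifts repeat with period 4: RZGL

RZGL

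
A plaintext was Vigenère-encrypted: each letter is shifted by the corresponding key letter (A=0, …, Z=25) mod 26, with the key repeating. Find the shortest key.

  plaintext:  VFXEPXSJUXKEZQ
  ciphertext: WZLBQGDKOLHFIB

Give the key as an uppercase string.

  i= 0: W-V =  1 → B
  i= 1: Z-F = 20 → U
  i= 2: L-X = 14 → O
  i= 3: B-E = 23 → X
  i= 4: Q-P =  1 → B
  i= 5: G-X =  9 → J
  i= 6: D-S = 11 → L
  i= 7: K-J =  1 → B
  i= 8: O-U = 20 → U
  i= 9: L-X = 14 → O
  i=10: H-K = 23 → X
  i=11: F-E =  1 → B
  i=12: I-Z =  9 → J
  i=13: B-Q = 11 → L
  shifts repeat with period 7: BUOXBJL

BUOXBJL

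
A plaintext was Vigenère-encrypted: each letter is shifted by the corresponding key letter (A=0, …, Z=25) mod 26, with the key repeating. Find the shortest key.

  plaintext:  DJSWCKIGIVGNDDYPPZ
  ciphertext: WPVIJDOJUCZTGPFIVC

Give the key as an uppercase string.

  i= 0: W-D = 19 → T
  i= 1: P-J =  6 → G
  i= 2: V-S =  3 → D
  i= 3: I-W = 12 → M
  i= 4: J-C =  7 → H
  i= 5: D-K = 19 → T
  i= 6: O-I =  6 → G
  i= 7: J-G =  3 → D
  i= 8: U-I = 12 → M
  i= 9: C-V =  7 → H
  i=10: Z-G = 19 → T
  i=11: T-N =  6 → G
  i=12: G-D =  3 → D
  i=13: P-D = 12 → M
  i=14: F-Y =  7 → H
  i=15: I-P = 19 → T
  i=16: V-P =  6 → G
  i=17: C-Z =  3 → D
  shifts repeat with period 5: TGDMH

TGDMH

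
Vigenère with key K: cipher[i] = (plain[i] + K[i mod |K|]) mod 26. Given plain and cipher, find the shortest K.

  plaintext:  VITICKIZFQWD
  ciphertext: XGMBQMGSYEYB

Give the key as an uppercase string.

CYTTO

  i= 0: X-V =  2 → C
  i= 1: G-I = 24 → Y
  i= 2: M-T = 19 → T
  i= 3: B-I = 19 → T
  i= 4: Q-C = 14 → O
  i= 5: M-K =  2 → C
  i= 6: G-I = 24 → Y
  i= 7: S-Z = 19 → T
  i= 8: Y-F = 19 → T
  i= 9: E-Q = 14 → O
  i=10: Y-W =  2 → C
  i=11: B-D = 24 → Y
  shifts repeat with period 5: CYTTO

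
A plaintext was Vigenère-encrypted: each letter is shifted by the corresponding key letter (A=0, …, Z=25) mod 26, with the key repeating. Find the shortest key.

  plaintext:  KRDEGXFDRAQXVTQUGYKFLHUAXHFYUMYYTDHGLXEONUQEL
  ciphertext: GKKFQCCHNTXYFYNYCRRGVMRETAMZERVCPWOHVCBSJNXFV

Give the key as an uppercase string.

WTHBKFXE

  i= 0: G-K = 22 → W
  i= 1: K-R = 19 → T
  i= 2: K-D =  7 → H
  i= 3: F-E =  1 → B
  i= 4: Q-G = 10 → K
  i= 5: C-X =  5 → F
  i= 6: C-F = 23 → X
  i= 7: H-D =  4 → E
  i= 8: N-R = 22 → W
  i= 9: T-A = 19 → T
  i=10: X-Q =  7 → H
  i=11: Y-X =  1 → B
  i=12: F-V = 10 → K
  i=13: Y-T =  5 → F
  i=14: N-Q = 23 → X
  i=15: Y-U =  4 → E
  i=16: C-G = 22 → W
  i=17: R-Y = 19 → T
  i=18: R-K =  7 → H
  i=19: G-F =  1 → B
  i=20: V-L = 10 → K
  i=21: M-H =  5 → F
  i=22: R-U = 23 → X
  i=23: E-A =  4 → E
  i=24: T-X = 22 → W
  i=25: A-H = 19 → T
  i=26: M-F =  7 → H
  i=27: Z-Y =  1 → B
  i=28: E-U = 10 → K
  i=29: R-M =  5 → F
  i=30: V-Y = 23 → X
  i=31: C-Y =  4 → E
  i=32: P-T = 22 → W
  i=33: W-D = 19 → T
  i=34: O-H =  7 → H
  i=35: H-G =  1 → B
  i=36: V-L = 10 → K
  i=37: C-X =  5 → F
  i=38: B-E = 23 → X
  i=39: S-O =  4 → E
  i=40: J-N = 22 → W
  i=41: N-U = 19 → T
  i=42: X-Q =  7 → H
  i=43: F-E =  1 → B
  i=44: V-L = 10 → K
  shifts repeat with period 8: WTHBKFXE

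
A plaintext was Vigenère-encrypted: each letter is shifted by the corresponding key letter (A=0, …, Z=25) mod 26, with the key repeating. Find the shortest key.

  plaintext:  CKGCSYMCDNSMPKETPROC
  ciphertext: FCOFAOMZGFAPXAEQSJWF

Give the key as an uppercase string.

DSIDIQAX

  i= 0: F-C =  3 → D
  i= 1: C-K = 18 → S
  i= 2: O-G =  8 → I
  i= 3: F-C =  3 → D
  i= 4: A-S =  8 → I
  i= 5: O-Y = 16 → Q
  i= 6: M-M =  0 → A
  i= 7: Z-C = 23 → X
  i= 8: G-D =  3 → D
  i= 9: F-N = 18 → S
  i=10: A-S =  8 → I
  i=11: P-M =  3 → D
  i=12: X-P =  8 → I
  i=13: A-K = 16 → Q
  i=14: E-E =  0 → A
  i=15: Q-T = 23 → X
  i=16: S-P =  3 → D
  i=17: J-R = 18 → S
  i=18: W-O =  8 → I
  i=19: F-C =  3 → D
  shifts repeat with period 8: DSIDIQAX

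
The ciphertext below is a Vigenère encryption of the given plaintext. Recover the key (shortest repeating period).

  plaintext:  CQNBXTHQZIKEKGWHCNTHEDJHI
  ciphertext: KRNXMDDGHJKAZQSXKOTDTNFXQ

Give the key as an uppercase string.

IBAWPKWQ

  i= 0: K-C =  8 → I
  i= 1: R-Q =  1 → B
  i= 2: N-N =  0 → A
  i= 3: X-B = 22 → W
  i= 4: M-X = 15 → P
  i= 5: D-T = 10 → K
  i= 6: D-H = 22 → W
  i= 7: G-Q = 16 → Q
  i= 8: H-Z =  8 → I
  i= 9: J-I =  1 → B
  i=10: K-K =  0 → A
  i=11: A-E = 22 → W
  i=12: Z-K = 15 → P
  i=13: Q-G = 10 → K
  i=14: S-W = 22 → W
  i=15: X-H = 16 → Q
  i=16: K-C =  8 → I
  i=17: O-N =  1 → B
  i=18: T-T =  0 → A
  i=19: D-H = 22 → W
  i=20: T-E = 15 → P
  i=21: N-D = 10 → K
  i=22: F-J = 22 → W
  i=23: X-H = 16 → Q
  i=24: Q-I =  8 → I
  shifts repeat with period 8: IBAWPKWQ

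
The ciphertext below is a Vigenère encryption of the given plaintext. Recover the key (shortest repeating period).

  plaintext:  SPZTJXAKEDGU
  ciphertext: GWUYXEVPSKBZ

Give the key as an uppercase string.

OHVF

  i= 0: G-S = 14 → O
  i= 1: W-P =  7 → H
  i= 2: U-Z = 21 → V
  i= 3: Y-T =  5 → F
  i= 4: X-J = 14 → O
  i= 5: E-X =  7 → H
  i= 6: V-A = 21 → V
  i= 7: P-K =  5 → F
  i= 8: S-E = 14 → O
  i= 9: K-D =  7 → H
  i=10: B-G = 21 → V
  i=11: Z-U =  5 → F
  shifts repeat with period 4: OHVF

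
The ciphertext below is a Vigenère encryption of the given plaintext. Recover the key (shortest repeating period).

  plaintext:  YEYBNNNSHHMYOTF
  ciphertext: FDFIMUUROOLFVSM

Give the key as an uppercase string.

HZH

  i= 0: F-Y =  7 → H
  i= 1: D-E = 25 → Z
  i= 2: F-Y =  7 → H
  i= 3: I-B =  7 → H
  i= 4: M-N = 25 → Z
  i= 5: U-N =  7 → H
  i= 6: U-N =  7 → H
  i= 7: R-S = 25 → Z
  i= 8: O-H =  7 → H
  i= 9: O-H =  7 → H
  i=10: L-M = 25 → Z
  i=11: F-Y =  7 → H
  i=12: V-O =  7 → H
  i=13: S-T = 25 → Z
  i=14: M-F =  7 → H
  shifts repeat with period 3: HZH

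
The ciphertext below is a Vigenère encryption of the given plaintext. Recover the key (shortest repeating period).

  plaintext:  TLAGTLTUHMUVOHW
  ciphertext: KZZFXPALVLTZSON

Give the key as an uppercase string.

ROZZEEH

  i= 0: K-T = 17 → R
  i= 1: Z-L = 14 → O
  i= 2: Z-A = 25 → Z
  i= 3: F-G = 25 → Z
  i= 4: X-T =  4 → E
  i= 5: P-L =  4 → E
  i= 6: A-T =  7 → H
  i= 7: L-U = 17 → R
  i= 8: V-H = 14 → O
  i= 9: L-M = 25 → Z
  i=10: T-U = 25 → Z
  i=11: Z-V =  4 → E
  i=12: S-O =  4 → E
  i=13: O-H =  7 → H
  i=14: N-W = 17 → R
  shifts repeat with period 7: ROZZEEH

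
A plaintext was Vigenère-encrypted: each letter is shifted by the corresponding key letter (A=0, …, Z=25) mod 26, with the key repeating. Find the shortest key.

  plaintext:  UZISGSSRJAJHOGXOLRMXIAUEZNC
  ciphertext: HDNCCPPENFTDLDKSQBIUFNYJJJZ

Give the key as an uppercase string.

NEFKWXX

  i= 0: H-U = 13 → N
  i= 1: D-Z =  4 → E
  i= 2: N-I =  5 → F
  i= 3: C-S = 10 → K
  i= 4: C-G = 22 → W
  i= 5: P-S = 23 → X
  i= 6: P-S = 23 → X
  i= 7: E-R = 13 → N
  i= 8: N-J =  4 → E
  i= 9: F-A =  5 → F
  i=10: T-J = 10 → K
  i=11: D-H = 22 → W
  i=12: L-O = 23 → X
  i=13: D-G = 23 → X
  i=14: K-X = 13 → N
  i=15: S-O =  4 → E
  i=16: Q-L =  5 → F
  i=17: B-R = 10 → K
  i=18: I-M = 22 → W
  i=19: U-X = 23 → X
  i=20: F-I = 23 → X
  i=21: N-A = 13 → N
  i=22: Y-U =  4 → E
  i=23: J-E =  5 → F
  i=24: J-Z = 10 → K
  i=25: J-N = 22 → W
  i=26: Z-C = 23 → X
  shifts repeat with period 7: NEFKWXX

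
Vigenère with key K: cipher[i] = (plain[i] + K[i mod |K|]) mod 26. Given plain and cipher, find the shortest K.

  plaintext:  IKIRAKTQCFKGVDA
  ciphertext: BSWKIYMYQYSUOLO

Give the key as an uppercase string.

TIO

  i= 0: B-I = 19 → T
  i= 1: S-K =  8 → I
  i= 2: W-I = 14 → O
  i= 3: K-R = 19 → T
  i= 4: I-A =  8 → I
  i= 5: Y-K = 14 → O
  i= 6: M-T = 19 → T
  i= 7: Y-Q =  8 → I
  i= 8: Q-C = 14 → O
  i= 9: Y-F = 19 → T
  i=10: S-K =  8 → I
  i=11: U-G = 14 → O
  i=12: O-V = 19 → T
  i=13: L-D =  8 → I
  i=14: O-A = 14 → O
  shifts repeat with period 3: TIO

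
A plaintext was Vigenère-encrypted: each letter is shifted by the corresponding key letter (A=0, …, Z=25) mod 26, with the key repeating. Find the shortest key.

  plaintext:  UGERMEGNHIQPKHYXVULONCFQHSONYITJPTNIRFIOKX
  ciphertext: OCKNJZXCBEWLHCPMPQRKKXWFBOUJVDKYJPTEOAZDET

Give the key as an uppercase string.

UWGWXVRP

  i= 0: O-U = 20 → U
  i= 1: C-G = 22 → W
  i= 2: K-E =  6 → G
  i= 3: N-R = 22 → W
  i= 4: J-M = 23 → X
  i= 5: Z-E = 21 → V
  i= 6: X-G = 17 → R
  i= 7: C-N = 15 → P
  i= 8: B-H = 20 → U
  i= 9: E-I = 22 → W
  i=10: W-Q =  6 → G
  i=11: L-P = 22 → W
  i=12: H-K = 23 → X
  i=13: C-H = 21 → V
  i=14: P-Y = 17 → R
  i=15: M-X = 15 → P
  i=16: P-V = 20 → U
  i=17: Q-U = 22 → W
  i=18: R-L =  6 → G
  i=19: K-O = 22 → W
  i=20: K-N = 23 → X
  i=21: X-C = 21 → V
  i=22: W-F = 17 → R
  i=23: F-Q = 15 → P
  i=24: B-H = 20 → U
  i=25: O-S = 22 → W
  i=26: U-O =  6 → G
  i=27: J-N = 22 → W
  i=28: V-Y = 23 → X
  i=29: D-I = 21 → V
  i=30: K-T = 17 → R
  i=31: Y-J = 15 → P
  i=32: J-P = 20 → U
  i=33: P-T = 22 → W
  i=34: T-N =  6 → G
  i=35: E-I = 22 → W
  i=36: O-R = 23 → X
  i=37: A-F = 21 → V
  i=38: Z-I = 17 → R
  i=39: D-O = 15 → P
  i=40: E-K = 20 → U
  i=41: T-X = 22 → W
  shifts repeat with period 8: UWGWXVRP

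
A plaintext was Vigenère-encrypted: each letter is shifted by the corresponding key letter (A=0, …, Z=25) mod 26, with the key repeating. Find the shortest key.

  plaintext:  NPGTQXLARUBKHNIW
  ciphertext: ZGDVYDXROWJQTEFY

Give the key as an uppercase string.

  i= 0: Z-N = 12 → M
  i= 1: G-P = 17 → R
  i= 2: D-G = 23 → X
  i= 3: V-T =  2 → C
  i= 4: Y-Q =  8 → I
  i= 5: D-X =  6 → G
  i= 6: X-L = 12 → M
  i= 7: R-A = 17 → R
  i= 8: O-R = 23 → X
  i= 9: W-U =  2 → C
  i=10: J-B =  8 → I
  i=11: Q-K =  6 → G
  i=12: T-H = 12 → M
  i=13: E-N = 17 → R
  i=14: F-I = 23 → X
  i=15: Y-W =  2 → C
  shifts repeat with period 6: MRXCIG

MRXCIG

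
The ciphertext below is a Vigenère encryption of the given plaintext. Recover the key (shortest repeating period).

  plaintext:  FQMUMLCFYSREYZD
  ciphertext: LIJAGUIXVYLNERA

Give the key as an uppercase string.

GSXGUJ

  i= 0: L-F =  6 → G
  i= 1: I-Q = 18 → S
  i= 2: J-M = 23 → X
  i= 3: A-U =  6 → G
  i= 4: G-M = 20 → U
  i= 5: U-L =  9 → J
  i= 6: I-C =  6 → G
  i= 7: X-F = 18 → S
  i= 8: V-Y = 23 → X
  i= 9: Y-S =  6 → G
  i=10: L-R = 20 → U
  i=11: N-E =  9 → J
  i=12: E-Y =  6 → G
  i=13: R-Z = 18 → S
  i=14: A-D = 23 → X
  shifts repeat with period 6: GSXGUJ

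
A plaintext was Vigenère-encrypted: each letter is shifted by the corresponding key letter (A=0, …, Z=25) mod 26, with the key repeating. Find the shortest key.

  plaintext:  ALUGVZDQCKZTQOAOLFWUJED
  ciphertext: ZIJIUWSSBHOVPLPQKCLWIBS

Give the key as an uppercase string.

  i= 0: Z-A = 25 → Z
  i= 1: I-L = 23 → X
  i= 2: J-U = 15 → P
  i= 3: I-G =  2 → C
  i= 4: U-V = 25 → Z
  i= 5: W-Z = 23 → X
  i= 6: S-D = 15 → P
  i= 7: S-Q =  2 → C
  i= 8: B-C = 25 → Z
  i= 9: H-K = 23 → X
  i=10: O-Z = 15 → P
  i=11: V-T =  2 → C
  i=12: P-Q = 25 → Z
  i=13: L-O = 23 → X
  i=14: P-A = 15 → P
  i=15: Q-O =  2 → C
  i=16: K-L = 25 → Z
  i=17: C-F = 23 → X
  i=18: L-W = 15 → P
  i=19: W-U =  2 → C
  i=20: I-J = 25 → Z
  i=21: B-E = 23 → X
  i=22: S-D = 15 → P
  shifts repeat with period 4: ZXPC

ZXPC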